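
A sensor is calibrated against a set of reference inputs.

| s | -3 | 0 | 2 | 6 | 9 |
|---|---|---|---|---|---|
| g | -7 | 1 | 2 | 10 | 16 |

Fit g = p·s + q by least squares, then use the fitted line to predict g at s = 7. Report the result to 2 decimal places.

Setting ∂/∂p … = 0 gives: 130·p + 14·q = 229;  14·p + 5·q = 22.
(Σs·s = 130, Σs = 14, Σ1 = 5, Σs·g = 229, Σg = 22.)
Eliminating q: 5·(row 1) − 14·(row 2) gives 454·p = 5·229 − 14·22 = 837, so p = 837/454.
Then q = (22 − 14·(837/454))/5 = -173/227.
At s = 7: ĝ = (837/454)·(7) + (-173/227)·(1) = 5513/454.

ĝ = 12.14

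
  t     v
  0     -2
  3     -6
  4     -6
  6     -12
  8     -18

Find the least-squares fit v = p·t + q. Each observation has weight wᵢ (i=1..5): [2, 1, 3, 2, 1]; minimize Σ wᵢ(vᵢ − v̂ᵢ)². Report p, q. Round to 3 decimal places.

p = -1.859, q = -0.547

Normal-equation sums: Σwᵢ·t·t = 193, Σwᵢ·t = 35, Σwᵢ·1 = 9.
And Σwᵢ·t·v = -378, Σwᵢ·v = -70.
Eliminating q: 9·(row 1) − 35·(row 2) gives 512·p = 9·(-378) − 35·(-70) = -952, so p = -119/64.
Then q = ((-70) − 35·(-119/64))/9 = -35/64.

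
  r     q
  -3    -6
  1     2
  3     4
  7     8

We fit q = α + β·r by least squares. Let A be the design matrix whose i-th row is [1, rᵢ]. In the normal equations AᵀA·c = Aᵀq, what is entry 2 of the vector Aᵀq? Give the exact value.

Entry 2 ↔ basis r, so (Aᵀq)_{2} = Σᵢ (r)·qᵢ = (-3)·(-6) + (1)·(2) + (3)·(4) + (7)·(8) = 88.

88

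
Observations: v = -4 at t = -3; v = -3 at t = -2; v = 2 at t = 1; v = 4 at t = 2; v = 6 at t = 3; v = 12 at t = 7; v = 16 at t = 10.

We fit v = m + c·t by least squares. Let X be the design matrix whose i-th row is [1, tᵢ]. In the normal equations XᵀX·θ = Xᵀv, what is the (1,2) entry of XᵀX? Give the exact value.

Row 1 ↔ basis 1, column 2 ↔ basis t, so (XᵀX)_{1,2} = Σᵢ t = (1)·(-3) + (1)·(-2) + (1)·(1) + (1)·(2) + (1)·(3) + (1)·(7) + (1)·(10) = 18.

18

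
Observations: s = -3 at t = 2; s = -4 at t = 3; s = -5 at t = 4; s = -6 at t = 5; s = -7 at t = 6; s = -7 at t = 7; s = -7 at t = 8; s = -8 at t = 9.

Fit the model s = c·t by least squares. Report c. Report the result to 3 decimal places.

c = -1.011

Sums needed: Σt·t = 284.
Moment sums: Σt·s = -287.
Normal equations: [[284]]·[c]ᵀ = [-287]ᵀ.
Hence c = -287 / 284 ≈ -1.01056.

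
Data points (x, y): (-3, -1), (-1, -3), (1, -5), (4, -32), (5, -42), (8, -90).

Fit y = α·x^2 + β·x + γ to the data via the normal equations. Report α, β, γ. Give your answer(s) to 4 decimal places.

Sums needed: Σx^2·x^2 = 5060, Σx^2·x = 674, Σx^2 = 116, Σx·x = 116, Σx = 14, Σ1 = 6.
Moment sums: Σx^2·y = -7339, Σx·y = -1057, Σy = -173.
So MᵀM·[α, β, γ]ᵀ = Mᵀy: [[5060, 674, 116]; [674, 116, 14]; [116, 14, 6]]·[α, β, γ]ᵀ = [-7339, -1057, -173]ᵀ.
Inverting the 3×3 Gram matrix, [α, β, γ]ᵀ = [-1387/1442, -22961/7210, -10118/3605]ᵀ.

α = -0.9619, β = -3.1846, γ = -2.8067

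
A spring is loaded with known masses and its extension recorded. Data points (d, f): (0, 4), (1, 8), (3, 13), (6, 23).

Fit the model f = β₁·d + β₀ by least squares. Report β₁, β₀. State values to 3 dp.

β₁ = 3.095, β₀ = 4.262

Sums needed: Σd·d = 46, Σd = 10, Σ1 = 4.
Right-hand side: Σd·f = 185, Σf = 48.
So AᵀA·[β₁, β₀]ᵀ = Aᵀf: [[46, 10]; [10, 4]]·[β₁, β₀]ᵀ = [185, 48]ᵀ.
det = 46·4 − 10² = 84.
β₁ = (185·4 − 10·48)/84 = 65/21; β₀ = (46·48 − 10·185)/84 = 179/42.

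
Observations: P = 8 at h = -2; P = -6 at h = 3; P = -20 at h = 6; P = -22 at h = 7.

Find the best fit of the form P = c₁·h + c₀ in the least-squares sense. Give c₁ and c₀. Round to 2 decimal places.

c₁ = -3.43, c₀ = 2.00

From the data, Σh·h = 98, Σh = 14, Σ1 = 4.
Moment sums: Σh·P = -308, ΣP = -40.
So MᵀM·[c₁, c₀]ᵀ = MᵀP: [[98, 14]; [14, 4]]·[c₁, c₀]ᵀ = [-308, -40]ᵀ.
det = 98·4 − 14² = 196.
c₁ = ((-308)·4 − 14·(-40))/196 = -24/7; c₀ = (98·(-40) − 14·(-308))/196 = 2.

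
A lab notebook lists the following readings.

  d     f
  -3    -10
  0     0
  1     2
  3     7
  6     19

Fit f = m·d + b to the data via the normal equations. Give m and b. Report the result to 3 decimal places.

Sums needed: Σd·d = 55, Σd = 7, Σ1 = 5.
For Mᵀf: Σd·f = 167, Σf = 18.
Normal equations: [[55, 7]; [7, 5]]·[m, b]ᵀ = [167, 18]ᵀ.
Determinant 55·5 − 7² = 226.
m = (167·5 − 7·18)/226 = 709/226; b = (55·18 − 7·167)/226 = -179/226.

m = 3.137, b = -0.792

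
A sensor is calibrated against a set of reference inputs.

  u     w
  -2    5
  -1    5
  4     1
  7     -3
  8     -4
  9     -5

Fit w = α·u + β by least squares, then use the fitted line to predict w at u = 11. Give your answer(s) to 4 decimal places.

Entries of AᵀA: Σu·u = 215, Σu = 25, Σ1 = 6.
Right-hand side: Σu·w = -109, Σw = -1.
So AᵀA·[α, β]ᵀ = Aᵀw: [[215, 25]; [25, 6]]·[α, β]ᵀ = [-109, -1]ᵀ.
Δ = 215·6 − 25² = 665.
α = ((-109)·6 − 25·(-1))/665 = -629/665; β = (215·(-1) − 25·(-109))/665 = 502/133.
At u = 11: ŵ = (-629/665)·(11) + (502/133)·(1) = -4409/665.

ŵ = -6.6301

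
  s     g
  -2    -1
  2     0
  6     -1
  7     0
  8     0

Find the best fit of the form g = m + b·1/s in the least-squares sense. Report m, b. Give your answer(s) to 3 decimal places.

m = -0.484, b = 0.964

With design matrix A, AᵀA = [[5, 73/168]; [73/168, 15913/28224]] and Aᵀg = [-2, 1/3]ᵀ.
det = 5·(15913/28224) − (73/168)² = 18559/7056.
m = ((-2)·(15913/28224) − (73/168)·(1/3))/(18559/7056) = -17957/37118; b = (5·(1/3) − (73/168)·(-2))/(18559/7056) = 17892/18559.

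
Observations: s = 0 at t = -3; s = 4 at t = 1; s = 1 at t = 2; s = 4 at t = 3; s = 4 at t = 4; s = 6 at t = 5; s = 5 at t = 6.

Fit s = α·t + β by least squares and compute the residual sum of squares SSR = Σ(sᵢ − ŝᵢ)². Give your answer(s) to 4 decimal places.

SSR = 8.3085

With design matrix X, XᵀX = [[100, 18]; [18, 7]] and Xᵀs = [94, 24]ᵀ.
det = 100·7 − 18² = 376.
α = (94·7 − 18·24)/376 = 113/188; β = (100·24 − 18·94)/376 = 177/94.
Residuals: -15/188, 285/188, -98/47, 59/188, -27/94, 209/188, -23/47; SSR = 781/94.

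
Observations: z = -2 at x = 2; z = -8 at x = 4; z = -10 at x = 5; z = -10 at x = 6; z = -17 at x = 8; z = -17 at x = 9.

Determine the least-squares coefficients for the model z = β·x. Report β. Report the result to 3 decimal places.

β = -1.925

Setting ∂/∂β … = 0 gives: 226·β = -435.
(Σx·x = 226, Σx·z = -435.)
Hence β = -435 / 226 ≈ -1.92478.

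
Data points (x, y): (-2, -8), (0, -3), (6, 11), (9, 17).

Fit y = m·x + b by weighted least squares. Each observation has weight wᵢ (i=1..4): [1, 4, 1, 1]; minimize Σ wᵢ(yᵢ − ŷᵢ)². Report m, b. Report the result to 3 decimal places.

From the data, Σwᵢ·x·x = 121, Σwᵢ·x = 13, Σwᵢ·1 = 7.
And Σwᵢ·x·y = 235, Σwᵢ·y = 8.
Eliminating b: 7·(row 1) − 13·(row 2) gives 678·m = 7·235 − 13·8 = 1541, so m = 1541/678.
Then b = (8 − 13·(1541/678))/7 = -2087/678.

m = 2.273, b = -3.078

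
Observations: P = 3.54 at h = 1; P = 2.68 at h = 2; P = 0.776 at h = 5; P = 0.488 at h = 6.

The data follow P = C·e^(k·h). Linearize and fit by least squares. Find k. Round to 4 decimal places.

k = -0.4008

Let Y = ln P. Fitting Y = k·h + ln C by least squares:
Σh = 14.0000, Σ(h)² = 66.0000, Σln P = 1.2789, Σh·ln P = -2.3369.
Equations: 66.0000·k + 14.0000·ln C = -2.3369;  14.0000·k + 4·ln C = 1.2789.
Solving (det = 68.0000): k = -0.40077, ln C = 1.72241.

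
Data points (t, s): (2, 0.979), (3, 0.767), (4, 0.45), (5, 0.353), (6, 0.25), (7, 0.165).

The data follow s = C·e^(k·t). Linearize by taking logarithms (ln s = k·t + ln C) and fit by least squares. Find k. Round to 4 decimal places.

Linearized form: ln s = k·t + ln C. From the 6 transformed points,
Σt = 27.0000, Σ(t)² = 139.0000, Σln s = -5.3144, Σt·ln s = -30.1692.
Equations: 139.0000·k + 27.0000·ln C = -30.1692;  27.0000·k + 6·ln C = -5.3144.
Solving (det = 105.0000): k = -0.35739, ln C = 0.72254.

k = -0.3574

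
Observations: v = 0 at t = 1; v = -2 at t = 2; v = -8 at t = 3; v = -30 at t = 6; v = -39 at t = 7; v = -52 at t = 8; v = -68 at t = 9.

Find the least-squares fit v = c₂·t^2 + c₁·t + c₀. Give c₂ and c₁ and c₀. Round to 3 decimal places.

Normal-equation sums: Σt^2·t^2 = 14452, Σt^2·t = 1836, Σt^2 = 244, Σt·t = 244, Σt = 36, Σ1 = 7.
Moment sums: Σt^2·v = -11907, Σt·v = -1509, Σv = -199.
XᵀX·[c₂, c₁, c₀]ᵀ = Xᵀv becomes [[14452, 1836, 244]; [1836, 244, 36]; [244, 36, 7]]·[c₂, c₁, c₀]ᵀ = [-11907, -1509, -199]ᵀ.
Solving the 3×3 system (Gaussian elimination) gives c₂ = -1133/1344, c₁ = 33/448, c₀ = 97/168.

c₂ = -0.843, c₁ = 0.074, c₀ = 0.577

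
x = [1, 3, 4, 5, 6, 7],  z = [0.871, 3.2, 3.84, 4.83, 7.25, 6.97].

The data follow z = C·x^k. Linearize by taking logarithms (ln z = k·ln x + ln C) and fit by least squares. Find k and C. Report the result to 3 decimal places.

With ln zᵢ as the transformed response and ln xᵢ as the regressor:
Σln x = 7.8320, Σ(ln x)² = 12.7160, Σln z = 7.8680, Σln x·ln z = 13.0054.
Equations: 12.7160·k + 7.8320·ln C = 13.0054;  7.8320·k + 6·ln C = 7.8680.
Δ = 12.7160·6 − (7.8320)² = 14.9557; k = (13.0054·6 − 7.8320·7.8680)/14.9557 = 1.09725, ln C = (12.7160·7.8680 − 7.8320·13.0054)/14.9557 = -0.12096, so C = exp(-0.12096) = 0.88607.

k = 1.097, C = 0.886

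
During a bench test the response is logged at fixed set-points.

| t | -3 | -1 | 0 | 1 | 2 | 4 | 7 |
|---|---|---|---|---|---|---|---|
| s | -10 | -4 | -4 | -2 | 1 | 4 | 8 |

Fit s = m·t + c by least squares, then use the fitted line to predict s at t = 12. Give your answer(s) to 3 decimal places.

ŝ = 17.661

Setting ∂/∂m … = 0 gives: 80·m + 10·c = 106;  10·m + 7·c = -7.
(Σt·t = 80, Σt = 10, Σ1 = 7, Σt·s = 106, Σs = -7.)
det = 80·7 − 10² = 460.
m = (106·7 − 10·(-7))/460 = 203/115; c = (80·(-7) − 10·106)/460 = -81/23.
At t = 12: ŝ = (203/115)·(12) + (-81/23)·(1) = 2031/115.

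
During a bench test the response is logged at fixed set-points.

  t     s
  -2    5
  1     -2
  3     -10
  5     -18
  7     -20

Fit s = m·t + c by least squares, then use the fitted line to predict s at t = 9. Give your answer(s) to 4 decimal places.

Compute the Gram sums: Σt·t = 88, Σt = 14, Σ1 = 5.
Right-hand side: Σt·s = -272, Σs = -45.
Normal equations: [[88, 14]; [14, 5]]·[m, c]ᵀ = [-272, -45]ᵀ.
Δ = 88·5 − 14² = 244.
m = ((-272)·5 − 14·(-45))/244 = -365/122; c = (88·(-45) − 14·(-272))/244 = -38/61.
At t = 9: ŝ = (-365/122)·(9) + (-38/61)·(1) = -3361/122.

ŝ = -27.5492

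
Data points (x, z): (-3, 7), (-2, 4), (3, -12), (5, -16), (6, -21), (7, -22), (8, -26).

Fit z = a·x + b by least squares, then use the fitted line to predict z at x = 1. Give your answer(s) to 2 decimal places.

ẑ = -5.06

With design matrix M, MᵀM = [[196, 24]; [24, 7]] and Mᵀz = [-633, -86]ᵀ.
det = 196·7 − 24² = 796.
a = ((-633)·7 − 24·(-86))/796 = -2367/796; b = (196·(-86) − 24·(-633))/796 = -416/199.
At x = 1: ẑ = (-2367/796)·(1) + (-416/199)·(1) = -4031/796.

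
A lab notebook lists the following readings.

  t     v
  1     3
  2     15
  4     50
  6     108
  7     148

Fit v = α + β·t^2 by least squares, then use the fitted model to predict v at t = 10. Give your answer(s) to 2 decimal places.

Compute the Gram sums: Σ1 = 5, Σt^2 = 106, Σt^2·t^2 = 3970.
Right-hand side: Σv = 324, Σt^2·v = 12003.
So AᵀA·[α, β]ᵀ = Aᵀv: [[5, 106]; [106, 3970]]·[α, β]ᵀ = [324, 12003]ᵀ.
Eliminating β: 3970·(row 1) − 106·(row 2) gives 8614·α = 3970·324 − 106·12003 = 13962, so α = 6981/4307.
Then β = (12003 − 106·(6981/4307))/3970 = 25671/8614.
At t = 10: v̂ = (6981/4307)·(1) + (25671/8614)·(100) = 1290531/4307.

v̂ = 299.64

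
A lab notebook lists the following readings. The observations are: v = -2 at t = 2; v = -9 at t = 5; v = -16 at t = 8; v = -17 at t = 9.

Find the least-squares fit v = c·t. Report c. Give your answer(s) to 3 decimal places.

c = -1.897

Compute the Gram sums: Σt·t = 174.
Moment sums: Σt·v = -330.
Hence c = -330 / 174 ≈ -1.89655.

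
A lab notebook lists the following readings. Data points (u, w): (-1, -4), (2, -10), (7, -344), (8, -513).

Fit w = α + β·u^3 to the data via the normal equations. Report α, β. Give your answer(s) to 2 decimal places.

α = -3.44, β = -0.99

From the data, Σ1 = 4, Σu^3 = 862, Σu^3·u^3 = 379858.
Right-hand side: Σw = -871, Σu^3·w = -380724.
MᵀM·[α, β]ᵀ = Mᵀw becomes [[4, 862]; [862, 379858]]·[α, β]ᵀ = [-871, -380724]ᵀ.
Determinant 4·379858 − 862² = 776388.
α = ((-871)·379858 − 862·(-380724))/776388 = -1336115/388194; β = (4·(-380724) − 862·(-871))/776388 = -386047/388194.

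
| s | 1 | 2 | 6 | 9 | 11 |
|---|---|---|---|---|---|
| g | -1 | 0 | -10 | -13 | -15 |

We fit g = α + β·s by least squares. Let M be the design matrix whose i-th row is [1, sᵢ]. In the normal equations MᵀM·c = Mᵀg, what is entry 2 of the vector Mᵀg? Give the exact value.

Entry 2 ↔ basis s, so (Mᵀg)_{2} = Σᵢ (s)·gᵢ = (1)·(-1) + (2)·(0) + (6)·(-10) + (9)·(-13) + (11)·(-15) = -343.

-343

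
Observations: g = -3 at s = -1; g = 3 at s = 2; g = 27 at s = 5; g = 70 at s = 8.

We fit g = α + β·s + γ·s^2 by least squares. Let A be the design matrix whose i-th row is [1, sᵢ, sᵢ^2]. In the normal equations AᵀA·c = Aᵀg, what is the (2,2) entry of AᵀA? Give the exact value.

Row 2 ↔ basis s, column 2 ↔ basis s, so (AᵀA)_{2,2} = Σᵢ (s)·(s) = (-1)·(-1) + (2)·(2) + (5)·(5) + (8)·(8) = 94.

94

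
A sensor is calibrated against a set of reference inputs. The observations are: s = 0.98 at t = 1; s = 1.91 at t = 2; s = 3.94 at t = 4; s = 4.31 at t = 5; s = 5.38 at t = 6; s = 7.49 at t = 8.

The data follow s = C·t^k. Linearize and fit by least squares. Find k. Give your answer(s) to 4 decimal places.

With ln sᵢ as the transformed response and ln tᵢ as the regressor:
XᵀX = [[12.5270, 7.5601]; [7.5601, 6]], rhs = [11.9028, 7.1553]ᵀ  (here Σln t = 7.5601, Σ(ln t)² = 12.5270, Σln s = 7.1553, Σln t·ln s = 11.9028).
Solving (det = 18.0074): k = 0.96194, ln C = -0.01952.

k = 0.9619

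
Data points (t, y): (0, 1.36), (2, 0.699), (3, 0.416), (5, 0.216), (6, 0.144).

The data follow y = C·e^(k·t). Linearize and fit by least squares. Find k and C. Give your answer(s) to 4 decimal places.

Let Y = ln y. Fitting Y = k·t + ln C by least squares:
AᵀA = [[74.0000, 16.0000]; [16.0000, 5]], rhs = [-22.6375, -4.3981]ᵀ  (here Σt = 16.0000, Σ(t)² = 74.0000, Σln y = -4.3981, Σt·ln y = -22.6375).
Δ = 74.0000·5 − (16.0000)² = 114.0000; k = (-22.6375·5 − 16.0000·-4.3981)/114.0000 = -0.37559, ln C = (74.0000·-4.3981 − 16.0000·-22.6375)/114.0000 = 0.32227, so C = exp(0.32227) = 1.38026.

k = -0.3756, C = 1.3803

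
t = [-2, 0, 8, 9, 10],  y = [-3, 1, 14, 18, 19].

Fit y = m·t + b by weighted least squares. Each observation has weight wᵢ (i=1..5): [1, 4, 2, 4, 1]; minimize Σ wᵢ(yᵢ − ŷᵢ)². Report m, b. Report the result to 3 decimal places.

Entries of MᵀWM: Σwᵢ·t·t = 556, Σwᵢ·t = 60, Σwᵢ·1 = 12.
Moment sums: Σwᵢ·t·y = 1068, Σwᵢ·y = 120.
Δ = 556·12 − 60² = 3072.
m = (1068·12 − 60·120)/3072 = 117/64; b = (556·120 − 60·1068)/3072 = 55/64.

m = 1.828, b = 0.859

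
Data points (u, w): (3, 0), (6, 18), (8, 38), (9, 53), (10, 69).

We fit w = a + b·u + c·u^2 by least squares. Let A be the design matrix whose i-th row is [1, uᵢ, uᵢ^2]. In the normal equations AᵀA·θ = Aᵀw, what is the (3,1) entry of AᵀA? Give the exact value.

290

Row 3 ↔ basis u^2, column 1 ↔ basis 1, so (AᵀA)_{3,1} = Σᵢ u^2 = (9)·(1) + (36)·(1) + (64)·(1) + (81)·(1) + (100)·(1) = 290.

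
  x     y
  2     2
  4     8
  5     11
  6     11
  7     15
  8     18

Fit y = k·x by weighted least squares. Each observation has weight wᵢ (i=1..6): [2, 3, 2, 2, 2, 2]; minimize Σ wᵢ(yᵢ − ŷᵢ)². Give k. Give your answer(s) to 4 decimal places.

With design matrix M, MᵀWM = [[404]] and MᵀWy = [844]ᵀ.
k = 844/404 = 2.08911.

k = 2.0891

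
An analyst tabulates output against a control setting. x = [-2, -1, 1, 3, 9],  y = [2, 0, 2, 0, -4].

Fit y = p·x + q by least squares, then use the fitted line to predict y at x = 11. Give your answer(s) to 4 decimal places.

ŷ = -4.5000

The normal system MᵀM·[p, q]ᵀ = Mᵀy is [[96, 10]; [10, 5]]·[p, q]ᵀ = [-38, 0]ᵀ.
Δ = 96·5 − 10² = 380.
p = ((-38)·5 − 10·0)/380 = -1/2; q = (96·0 − 10·(-38))/380 = 1.
At x = 11: ŷ = (-1/2)·(11) + (1)·(1) = -9/2.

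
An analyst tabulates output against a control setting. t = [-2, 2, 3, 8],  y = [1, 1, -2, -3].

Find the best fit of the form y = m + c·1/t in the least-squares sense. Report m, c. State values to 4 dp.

Normal-equation sums: Σ1 = 4, Σ1/t = 11/24, Σ1/t·1/t = 361/576.
Right-hand side: Σy = -3, Σ1/t·y = -25/24.
So XᵀX·[m, c]ᵀ = Xᵀy: [[4, 11/24]; [11/24, 361/576]]·[m, c]ᵀ = [-3, -25/24]ᵀ.
det = 4·(361/576) − (11/24)² = 147/64.
m = ((-3)·(361/576) − (11/24)·(-25/24))/(147/64) = -808/1323; c = (4·(-25/24) − (11/24)·(-3))/(147/64) = -536/441.

m = -0.6107, c = -1.2154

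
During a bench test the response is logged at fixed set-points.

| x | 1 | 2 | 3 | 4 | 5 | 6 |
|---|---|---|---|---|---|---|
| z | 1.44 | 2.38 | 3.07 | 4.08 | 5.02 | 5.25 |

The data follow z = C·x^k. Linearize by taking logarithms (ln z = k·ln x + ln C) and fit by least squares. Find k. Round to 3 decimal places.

k = 0.747

With ln zᵢ as the transformed response and ln xᵢ as the regressor:
Sums: Σln x = 6.5793, Σ(ln x)² = 9.4099, Σln z = 7.0312, Σln x·ln z = 9.3504.
Normal system: [[9.4099, 6.5793]; [6.5793, 6]]·[k, ln C]ᵀ = [9.3504, 7.0312]ᵀ.
Solving (det = 13.1729): k = 0.74720, ln C = 0.35253.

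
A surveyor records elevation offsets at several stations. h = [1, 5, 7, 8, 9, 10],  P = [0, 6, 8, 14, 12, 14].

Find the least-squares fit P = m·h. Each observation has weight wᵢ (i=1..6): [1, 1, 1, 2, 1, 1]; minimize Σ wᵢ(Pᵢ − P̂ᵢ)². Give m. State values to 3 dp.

Compute the Gram sums: Σwᵢ·h·h = 384.
For MᵀWP: Σwᵢ·h·P = 558.
So MᵀWM·[m]ᵀ = MᵀWP: [[384]]·[m]ᵀ = [558]ᵀ.
Hence m = 558 / 384 ≈ 1.45312.

m = 1.453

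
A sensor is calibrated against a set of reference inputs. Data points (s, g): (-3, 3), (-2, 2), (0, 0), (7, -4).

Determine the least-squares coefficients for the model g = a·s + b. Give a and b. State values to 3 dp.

Entries of XᵀX: Σs·s = 62, Σs = 2, Σ1 = 4.
For Xᵀg: Σs·g = -41, Σg = 1.
So XᵀX·[a, b]ᵀ = Xᵀg: [[62, 2]; [2, 4]]·[a, b]ᵀ = [-41, 1]ᵀ.
Δ = 62·4 − 2² = 244.
a = ((-41)·4 − 2·1)/244 = -83/122; b = (62·1 − 2·(-41))/244 = 36/61.

a = -0.680, b = 0.590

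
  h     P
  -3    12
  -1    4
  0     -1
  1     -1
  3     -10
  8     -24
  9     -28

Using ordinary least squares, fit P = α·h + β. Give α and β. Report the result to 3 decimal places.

MᵀM·[α, β]ᵀ = MᵀP reads: 165·α + 17·β = -515;  17·α + 7·β = -48.
Eliminating β: 7·(row 1) − 17·(row 2) gives 866·α = 7·(-515) − 17·(-48) = -2789, so α = -2789/866.
Then β = ((-48) − 17·(-2789/866))/7 = 835/866.

α = -3.221, β = 0.964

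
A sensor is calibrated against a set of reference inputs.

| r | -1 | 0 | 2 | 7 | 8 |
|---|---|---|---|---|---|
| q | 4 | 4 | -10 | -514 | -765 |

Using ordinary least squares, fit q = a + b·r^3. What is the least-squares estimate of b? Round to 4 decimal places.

Sums needed: Σ1 = 5, Σr^3 = 862, Σr^3·r^3 = 379858.
Right-hand side: Σq = -1281, Σr^3·q = -568066.
Normal equations: [[5, 862]; [862, 379858]]·[a, b]ᵀ = [-1281, -568066]ᵀ.
Δ = 5·379858 − 862² = 1156246.
a = ((-1281)·379858 − 862·(-568066))/1156246 = 1537397/578123; b = (5·(-568066) − 862·(-1281))/1156246 = -868054/578123.

b = -1.5015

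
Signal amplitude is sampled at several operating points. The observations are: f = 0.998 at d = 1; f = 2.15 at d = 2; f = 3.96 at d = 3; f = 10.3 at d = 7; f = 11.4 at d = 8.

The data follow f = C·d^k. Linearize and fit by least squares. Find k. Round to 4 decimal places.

Let Y = ln f. Fitting Y = k·ln d + ln C by least squares:
Σln d = 5.8171, Σ(ln d)² = 9.7980, Σln f = 6.9055, Σln d·ln f = 11.6412.
Equations: 9.7980·k + 5.8171·ln C = 11.6412;  5.8171·k + 5·ln C = 6.9055.
Slope k = (n·Σln d·ln f − Σln d·Σln f)/(n·Σ(ln d)² − (Σln d)²) = (5·11.6412 − 5.8171·6.9055)/15.1514 = 1.19040; ln C = (Σln f − k·Σln d)/n = -0.00385.

k = 1.1904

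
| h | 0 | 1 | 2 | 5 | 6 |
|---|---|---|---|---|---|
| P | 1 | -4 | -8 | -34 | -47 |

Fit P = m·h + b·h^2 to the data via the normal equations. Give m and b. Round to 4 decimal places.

Entries of MᵀM: Σh·h = 66, Σh·h^2 = 350, Σh^2·h^2 = 1938.
For MᵀP: Σh·P = -472, Σh^2·P = -2578.
Eliminating b: 1938·(row 1) − 350·(row 2) gives 5408·m = 1938·(-472) − 350·(-2578) = -12436, so m = -3109/1352.
Then b = ((-2578) − 350·(-3109/1352))/1938 = -1237/1352.

m = -2.2996, b = -0.9149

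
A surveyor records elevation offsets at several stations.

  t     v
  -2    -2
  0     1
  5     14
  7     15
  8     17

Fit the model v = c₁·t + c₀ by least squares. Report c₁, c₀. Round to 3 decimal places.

Normal-equation sums: Σt·t = 142, Σt = 18, Σ1 = 5.
Right-hand side: Σt·v = 315, Σv = 45.
Normal equations: [[142, 18]; [18, 5]]·[c₁, c₀]ᵀ = [315, 45]ᵀ.
Eliminating c₀: 5·(row 1) − 18·(row 2) gives 386·c₁ = 5·315 − 18·45 = 765, so c₁ = 765/386.
Then c₀ = (45 − 18·(765/386))/5 = 360/193.

c₁ = 1.982, c₀ = 1.865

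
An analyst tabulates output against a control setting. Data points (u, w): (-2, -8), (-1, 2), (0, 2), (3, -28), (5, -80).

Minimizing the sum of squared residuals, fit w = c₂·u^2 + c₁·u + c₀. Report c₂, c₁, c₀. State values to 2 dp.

Forming AᵀA = [[723, 143, 39]; [143, 39, 5]; [39, 5, 5]] and Aᵀw = [-2282, -470, -112]ᵀ gives AᵀA·[c₂, c₁, c₀]ᵀ = Aᵀw.
Inverting the 3×3 Gram matrix, [c₂, c₁, c₀]ᵀ = [-13317/4279, -4321/4279, 12344/4279]ᵀ.

c₂ = -3.11, c₁ = -1.01, c₀ = 2.88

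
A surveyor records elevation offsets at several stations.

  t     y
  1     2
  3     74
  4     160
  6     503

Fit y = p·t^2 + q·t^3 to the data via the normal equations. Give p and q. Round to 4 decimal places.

p = 2.1949, q = 1.9626

Entries of AᵀA: Σt^2·t^2 = 1634, Σt^2·t^3 = 9044, Σt^3·t^3 = 51482.
Right-hand side: Σt^2·y = 21336, Σt^3·y = 120888.
Δ = 1634·51482 − 9044² = 2327652.
p = (21336·51482 − 9044·120888)/2327652 = 425740/193971; q = (1634·120888 − 9044·21336)/2327652 = 20036/10209.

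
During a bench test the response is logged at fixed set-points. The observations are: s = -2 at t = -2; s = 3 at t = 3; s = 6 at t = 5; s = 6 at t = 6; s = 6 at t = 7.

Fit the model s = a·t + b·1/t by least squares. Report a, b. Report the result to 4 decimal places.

a = 0.9609, b = 0.5627

Entries of XᵀX: Σt·t = 123, Σt·1/t = 5, Σ1/t·1/t = 9907/22050.
And Σt·s = 121, Σ1/t·s = 177/35.
Normal equations: [[123, 5]; [5, 9907/22050]]·[a, b]ᵀ = [121, 177/35]ᵀ.
Δ = 123·(9907/22050) − 5² = 222437/7350.
a = (121·(9907/22050) − 5·(177/35))/(222437/7350) = 641197/667311; b = (123·(177/35) − 5·121)/(222437/7350) = 125160/222437.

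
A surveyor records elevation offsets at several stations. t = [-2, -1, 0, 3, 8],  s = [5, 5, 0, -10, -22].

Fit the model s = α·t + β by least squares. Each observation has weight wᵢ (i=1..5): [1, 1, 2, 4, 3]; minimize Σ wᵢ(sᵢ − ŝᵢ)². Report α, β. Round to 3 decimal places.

α = -2.799, β = -0.332

Normal-equation sums: Σwᵢ·t·t = 233, Σwᵢ·t = 33, Σwᵢ·1 = 11.
For AᵀWs: Σwᵢ·t·s = -663, Σwᵢ·s = -96.
Eliminating β: 11·(row 1) − 33·(row 2) gives 1474·α = 11·(-663) − 33·(-96) = -4125, so α = -375/134.
Then β = ((-96) − 33·(-375/134))/11 = -489/1474.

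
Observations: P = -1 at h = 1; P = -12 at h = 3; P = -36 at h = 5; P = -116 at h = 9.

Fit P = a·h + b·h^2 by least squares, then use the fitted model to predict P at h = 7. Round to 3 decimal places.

P̂ = -69.951

Sums needed: Σh·h = 116, Σh·h^2 = 882, Σh^2·h^2 = 7268.
And Σh·P = -1261, Σh^2·P = -10405.
Determinant 116·7268 − 882² = 65164.
a = ((-1261)·7268 − 882·(-10405))/65164 = 6131/32582; b = (116·(-10405) − 882·(-1261))/65164 = -47389/32582.
At h = 7: P̂ = (6131/32582)·(7) + (-47389/32582)·(49) = -1139572/16291.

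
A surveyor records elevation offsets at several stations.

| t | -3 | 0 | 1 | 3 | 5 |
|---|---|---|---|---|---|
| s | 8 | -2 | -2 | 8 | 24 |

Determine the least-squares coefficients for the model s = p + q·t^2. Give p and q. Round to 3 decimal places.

p = -2.136, q = 1.061

XᵀX·[p, q]ᵀ = Xᵀs reads: 5·p + 44·q = 36;  44·p + 788·q = 742.
(Σ1 = 5, Σt^2 = 44, Σt^2·t^2 = 788, Σs = 36, Σt^2·s = 742.)
Determinant 5·788 − 44² = 2004.
p = (36·788 − 44·742)/2004 = -1070/501; q = (5·742 − 44·36)/2004 = 1063/1002.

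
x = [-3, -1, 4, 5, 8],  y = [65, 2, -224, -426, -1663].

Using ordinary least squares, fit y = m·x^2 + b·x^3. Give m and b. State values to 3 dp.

The normal equations are: 5059·m + 36673·b = -120079;  36673·m + 282595·b = -920799.
(Σx^2·x^2 = 5059, Σx^2·x^3 = 36673, Σx^3·x^3 = 282595, Σx^2·y = -120079, Σx^3·y = -920799.)
Eliminating b: 282595·(row 1) − 36673·(row 2) gives 84739176·m = 282595·(-120079) − 36673·(-920799) = -165263278, so m = -82631639/42369588.
Then b = ((-920799) − 36673·(-82631639/42369588))/282595 = -127332487/42369588.

m = -1.950, b = -3.005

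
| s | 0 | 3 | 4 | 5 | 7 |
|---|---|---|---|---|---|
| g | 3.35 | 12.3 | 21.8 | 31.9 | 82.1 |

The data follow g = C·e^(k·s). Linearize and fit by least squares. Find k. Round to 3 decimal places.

k = 0.458

Taking logs, ln g = k·s + ln C, so regress ln g on s.
Σs = 19.0000, Σ(s)² = 99.0000, Σln g = 14.6710, Σs·ln g = 68.0250.
Equations: 99.0000·k + 19.0000·ln C = 68.0250;  19.0000·k + 5·ln C = 14.6710.
Slope k = (n·Σs·ln g − Σs·Σln g)/(n·Σ(s)² − (Σs)²) = (5·68.0250 − 19.0000·14.6710)/134.0000 = 0.45803; ln C = (Σln g − k·Σs)/n = 1.19369.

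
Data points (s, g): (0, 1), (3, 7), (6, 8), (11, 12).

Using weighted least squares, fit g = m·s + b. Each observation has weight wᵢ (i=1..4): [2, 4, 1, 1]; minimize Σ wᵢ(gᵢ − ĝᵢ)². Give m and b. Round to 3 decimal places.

m = 0.942, b = 2.836

Entries of AᵀWA: Σwᵢ·s·s = 193, Σwᵢ·s = 29, Σwᵢ·1 = 8.
Right-hand side: Σwᵢ·s·g = 264, Σwᵢ·g = 50.
Determinant 193·8 − 29² = 703.
m = (264·8 − 29·50)/703 = 662/703; b = (193·50 − 29·264)/703 = 1994/703.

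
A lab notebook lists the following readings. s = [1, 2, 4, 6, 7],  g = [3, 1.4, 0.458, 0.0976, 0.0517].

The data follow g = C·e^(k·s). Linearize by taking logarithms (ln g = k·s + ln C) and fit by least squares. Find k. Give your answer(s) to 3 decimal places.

Taking logs, ln g = k·s + ln C, so regress ln g on s.
Σs = 20.0000, Σ(s)² = 106.0000, Σln g = -4.6350, Σs·ln g = -36.0493.
Equations: 106.0000·k + 20.0000·ln C = -36.0493;  20.0000·k + 5·ln C = -4.6350.
Δ = 106.0000·5 − (20.0000)² = 130.0000; k = (-36.0493·5 − 20.0000·-4.6350)/130.0000 = -0.67344, ln C = (106.0000·-4.6350 − 20.0000·-36.0493)/130.0000 = 1.76676.

k = -0.673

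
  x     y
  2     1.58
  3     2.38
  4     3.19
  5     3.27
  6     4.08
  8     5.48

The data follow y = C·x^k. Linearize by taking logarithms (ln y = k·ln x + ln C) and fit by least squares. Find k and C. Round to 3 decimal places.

k = 0.858, C = 0.898

With ln yᵢ as the transformed response and ln xᵢ as the regressor:
Sums: Σln x = 8.6587, Σ(ln x)² = 13.7340, Σln y = 6.7765, Σln x·ln y = 10.8414.
Normal system: [[13.7340, 8.6587]; [8.6587, 6]]·[k, ln C]ᵀ = [10.8414, 6.7765]ᵀ.
Δ = 13.7340·6 − (8.6587)² = 7.4309; k = (10.8414·6 − 8.6587·6.7765)/7.4309 = 0.85754, ln C = (13.7340·6.7765 − 8.6587·10.8414)/7.4309 = -0.10811, so C = exp(-0.10811) = 0.89753.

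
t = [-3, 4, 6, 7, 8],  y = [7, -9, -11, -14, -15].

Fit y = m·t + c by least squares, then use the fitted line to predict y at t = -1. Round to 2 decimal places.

ŷ = 2.53

Sums needed: Σt·t = 174, Σt = 22, Σ1 = 5.
Moment sums: Σt·y = -341, Σy = -42.
Normal equations: [[174, 22]; [22, 5]]·[m, c]ᵀ = [-341, -42]ᵀ.
Determinant 174·5 − 22² = 386.
m = ((-341)·5 − 22·(-42))/386 = -781/386; c = (174·(-42) − 22·(-341))/386 = 97/193.
At t = -1: ŷ = (-781/386)·(-1) + (97/193)·(1) = 975/386.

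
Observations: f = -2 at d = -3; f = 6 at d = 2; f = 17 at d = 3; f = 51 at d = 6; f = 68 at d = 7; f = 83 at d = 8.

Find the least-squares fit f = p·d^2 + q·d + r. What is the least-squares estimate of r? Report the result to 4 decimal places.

With design matrix A, AᵀA = [[7971, 1079, 171]; [1079, 171, 23]; [171, 23, 6]] and Aᵀf = [10639, 1515, 223]ᵀ.
Solving the 3×3 system (Gaussian elimination) gives p = 2687/2758, q = 8243/2758, r = -2836/1379.

r = -2.0566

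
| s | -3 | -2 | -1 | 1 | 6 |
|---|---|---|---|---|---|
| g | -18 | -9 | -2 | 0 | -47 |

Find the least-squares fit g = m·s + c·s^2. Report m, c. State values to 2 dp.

m = 1.36, c = -1.53

MᵀM·[m, c]ᵀ = Mᵀg reads: 51·m + 181·c = -208;  181·m + 1395·c = -1892.
Eliminating c: 1395·(row 1) − 181·(row 2) gives 38384·m = 1395·(-208) − 181·(-1892) = 52292, so m = 13073/9596.
Then c = ((-1892) − 181·(13073/9596))/1395 = -14711/9596.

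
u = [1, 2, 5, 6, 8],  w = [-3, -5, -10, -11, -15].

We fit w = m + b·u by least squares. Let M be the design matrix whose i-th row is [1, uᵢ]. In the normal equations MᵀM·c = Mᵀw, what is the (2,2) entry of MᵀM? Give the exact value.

Row 2 ↔ basis u, column 2 ↔ basis u, so (MᵀM)_{2,2} = Σᵢ (u)·(u) = (1)·(1) + (2)·(2) + (5)·(5) + (6)·(6) + (8)·(8) = 130.

130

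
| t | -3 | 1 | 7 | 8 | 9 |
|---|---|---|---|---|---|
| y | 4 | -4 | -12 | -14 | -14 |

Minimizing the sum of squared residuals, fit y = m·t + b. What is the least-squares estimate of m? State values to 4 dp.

m = -1.5112

Sums needed: Σt·t = 204, Σt = 22, Σ1 = 5.
For Mᵀy: Σt·y = -338, Σy = -40.
MᵀM·[m, b]ᵀ = Mᵀy becomes [[204, 22]; [22, 5]]·[m, b]ᵀ = [-338, -40]ᵀ.
Eliminating b: 5·(row 1) − 22·(row 2) gives 536·m = 5·(-338) − 22·(-40) = -810, so m = -405/268.
Then b = ((-40) − 22·(-405/268))/5 = -181/134.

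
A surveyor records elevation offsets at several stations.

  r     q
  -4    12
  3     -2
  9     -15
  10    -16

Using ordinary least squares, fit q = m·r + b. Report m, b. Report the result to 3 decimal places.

m = -2.036, b = 3.912

The normal equations are: 206·m + 18·b = -349;  18·m + 4·b = -21.
det = 206·4 − 18² = 500.
m = ((-349)·4 − 18·(-21))/500 = -509/250; b = (206·(-21) − 18·(-349))/500 = 489/125.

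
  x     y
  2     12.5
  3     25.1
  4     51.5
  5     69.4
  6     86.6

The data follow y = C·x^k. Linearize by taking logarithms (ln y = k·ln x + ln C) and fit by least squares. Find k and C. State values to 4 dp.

k = 1.8240, C = 3.5902

With ln yᵢ as the transformed response and ln xᵢ as the regressor:
Sums: Σln x = 6.5793, Σ(ln x)² = 9.4099, Σln y = 18.3914, Σln x·ln y = 25.5730.
Normal system: [[9.4099, 6.5793]; [6.5793, 5]]·[k, ln C]ᵀ = [25.5730, 18.3914]ᵀ.
Solving (det = 3.7630): k = 1.82396, ln C = 1.27822, so C = exp(1.27822) = 3.59024.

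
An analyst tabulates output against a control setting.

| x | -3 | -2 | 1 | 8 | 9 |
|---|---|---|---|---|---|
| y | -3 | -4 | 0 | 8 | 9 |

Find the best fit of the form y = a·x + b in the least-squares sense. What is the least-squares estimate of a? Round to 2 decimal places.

Setting ∂/∂a … = 0 gives: 159·a + 13·b = 162;  13·a + 5·b = 10.
(Σx·x = 159, Σx = 13, Σ1 = 5, Σx·y = 162, Σy = 10.)
Δ = 159·5 − 13² = 626.
a = (162·5 − 13·10)/626 = 340/313; b = (159·10 − 13·162)/626 = -258/313.

a = 1.09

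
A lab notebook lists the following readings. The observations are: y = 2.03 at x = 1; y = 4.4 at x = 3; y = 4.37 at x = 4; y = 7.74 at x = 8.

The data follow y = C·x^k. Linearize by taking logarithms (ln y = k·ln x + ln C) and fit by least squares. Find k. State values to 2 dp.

k = 0.63

Linearized form: ln y = k·ln x + ln C. From the 4 transformed points,
XᵀX = [[7.4528, 4.5643]; [4.5643, 4]], rhs = [7.9275, 5.7108]ᵀ  (here Σln x = 4.5643, Σ(ln x)² = 7.4528, Σln y = 5.7108, Σln x·ln y = 7.9275).
Slope k = (n·Σln x·ln y − Σln x·Σln y)/(n·Σ(ln x)² − (Σln x)²) = (4·7.9275 − 4.5643·5.7108)/8.9781 = 0.62865; ln C = (Σln y − k·Σln x)/n = 0.71036.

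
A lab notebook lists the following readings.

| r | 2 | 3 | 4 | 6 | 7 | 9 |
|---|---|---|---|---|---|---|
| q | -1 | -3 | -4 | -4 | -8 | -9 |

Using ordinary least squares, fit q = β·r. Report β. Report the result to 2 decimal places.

β = -0.96

Sums needed: Σr·r = 195.
And Σr·q = -188.
AᵀA·[β]ᵀ = Aᵀq becomes [[195]]·[β]ᵀ = [-188]ᵀ.
Hence β = -188 / 195 ≈ -0.964103.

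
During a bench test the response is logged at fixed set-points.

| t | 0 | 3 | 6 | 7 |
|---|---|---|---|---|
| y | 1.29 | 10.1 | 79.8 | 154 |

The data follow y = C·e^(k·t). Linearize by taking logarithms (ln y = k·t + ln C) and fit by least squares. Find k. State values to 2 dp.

k = 0.68

With ln yᵢ as the transformed response and tᵢ as the regressor:
Sums: Σt = 16.0000, Σ(t)² = 94.0000, Σln y = 11.9837, Σt·ln y = 68.4734.
Normal system: [[94.0000, 16.0000]; [16.0000, 4]]·[k, ln C]ᵀ = [68.4734, 11.9837]ᵀ.
Solving (det = 120.0000): k = 0.68463, ln C = 0.25741.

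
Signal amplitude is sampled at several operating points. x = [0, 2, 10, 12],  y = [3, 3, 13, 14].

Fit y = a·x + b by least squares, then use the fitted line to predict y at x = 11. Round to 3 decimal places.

ŷ = 13.346

MᵀM·[a, b]ᵀ = Mᵀy reads: 248·a + 24·b = 304;  24·a + 4·b = 33.
Determinant 248·4 − 24² = 416.
a = (304·4 − 24·33)/416 = 53/52; b = (248·33 − 24·304)/416 = 111/52.
At x = 11: ŷ = (53/52)·(11) + (111/52)·(1) = 347/26.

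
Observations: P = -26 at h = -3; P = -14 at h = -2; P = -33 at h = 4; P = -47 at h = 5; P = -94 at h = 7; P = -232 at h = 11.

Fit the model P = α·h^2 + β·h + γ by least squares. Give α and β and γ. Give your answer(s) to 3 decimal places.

AᵀA·[α, β, γ]ᵀ = AᵀP reads: 18020·α + 1828·β + 224·γ = -34671;  1828·α + 224·β + 22·γ = -3471;  224·α + 22·β + 6·γ = -446.
Inverting the 3×3 Gram matrix, [α, β, γ]ᵀ = [-73501/37084, 51603/46355, -204886/46355]ᵀ.

α = -1.982, β = 1.113, γ = -4.420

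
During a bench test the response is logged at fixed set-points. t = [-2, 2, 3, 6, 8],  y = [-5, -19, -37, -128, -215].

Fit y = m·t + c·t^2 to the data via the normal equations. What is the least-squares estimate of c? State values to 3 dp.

Normal-equation sums: Σt·t = 117, Σt·t^2 = 755, Σt^2·t^2 = 5505.
For Mᵀy: Σt·y = -2627, Σt^2·y = -18797.
Δ = 117·5505 − 755² = 74060.
m = ((-2627)·5505 − 755·(-18797))/74060 = -13495/3703; c = (117·(-18797) − 755·(-2627))/74060 = -53966/18515.

c = -2.915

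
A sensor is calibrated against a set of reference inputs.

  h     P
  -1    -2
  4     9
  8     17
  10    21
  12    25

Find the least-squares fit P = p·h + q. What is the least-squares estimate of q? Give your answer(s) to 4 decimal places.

q = 0.3321

With design matrix M, MᵀM = [[325, 33]; [33, 5]] and MᵀP = [684, 70]ᵀ.
Eliminating q: 5·(row 1) − 33·(row 2) gives 536·p = 5·684 − 33·70 = 1110, so p = 555/268.
Then q = (70 − 33·(555/268))/5 = 89/268.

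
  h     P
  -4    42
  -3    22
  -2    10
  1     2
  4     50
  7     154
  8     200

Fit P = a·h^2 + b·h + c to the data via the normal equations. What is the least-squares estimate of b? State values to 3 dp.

b = 1.013

From the data, Σh^2·h^2 = 7107, Σh^2·h = 821, Σh^2 = 159, Σh·h = 159, Σh = 11, Σ1 = 7.
For AᵀP: Σh^2·P = 22058, Σh·P = 2626, ΣP = 480.
AᵀA·[a, b, c]ᵀ = AᵀP becomes [[7107, 821, 159]; [821, 159, 11]; [159, 11, 7]]·[a, b, c]ᵀ = [22058, 2626, 480]ᵀ.
Inverting the 3×3 Gram matrix, [a, b, c]ᵀ = [895697/296009, 299711/296009, -518332/296009]ᵀ.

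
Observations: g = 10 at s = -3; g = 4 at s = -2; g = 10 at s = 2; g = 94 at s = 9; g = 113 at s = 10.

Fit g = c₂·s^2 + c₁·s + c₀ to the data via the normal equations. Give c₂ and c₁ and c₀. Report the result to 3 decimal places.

MᵀM·[c₂, c₁, c₀]ᵀ = Mᵀg reads: 16674·c₂ + 1702·c₁ + 198·c₀ = 19060;  1702·c₂ + 198·c₁ + 16·c₀ = 1958;  198·c₂ + 16·c₁ + 5·c₀ = 231.
(Σs^2·s^2 = 16674, Σs^2·s = 1702, Σs^2 = 198, Σs·s = 198, Σs = 16, Σ1 = 5, Σs^2·g = 19060, Σs·g = 1958, Σg = 231.)
Row-reducing yields c₂ = 95609/97022, c₁ = 109685/97022, c₀ = 172654/48511.

c₂ = 0.985, c₁ = 1.131, c₀ = 3.559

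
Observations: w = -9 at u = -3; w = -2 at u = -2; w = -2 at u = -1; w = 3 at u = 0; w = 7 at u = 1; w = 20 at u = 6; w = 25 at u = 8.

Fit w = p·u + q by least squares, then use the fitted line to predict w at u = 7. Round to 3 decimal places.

Normal-equation sums: Σu·u = 115, Σu = 9, Σ1 = 7.
For Aᵀw: Σu·w = 360, Σw = 42.
So AᵀA·[p, q]ᵀ = Aᵀw: [[115, 9]; [9, 7]]·[p, q]ᵀ = [360, 42]ᵀ.
Determinant 115·7 − 9² = 724.
p = (360·7 − 9·42)/724 = 1071/362; q = (115·42 − 9·360)/724 = 795/362.
At u = 7: ŵ = (1071/362)·(7) + (795/362)·(1) = 4146/181.

ŵ = 22.906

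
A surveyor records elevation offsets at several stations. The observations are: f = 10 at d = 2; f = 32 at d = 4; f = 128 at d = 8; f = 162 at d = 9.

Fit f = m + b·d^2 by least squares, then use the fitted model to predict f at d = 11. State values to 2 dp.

Setting ∂/∂m … = 0 gives: 4·m + 165·b = 332;  165·m + 10929·b = 21866.
(Σ1 = 4, Σd^2 = 165, Σd^2·d^2 = 10929, Σf = 332, Σd^2·f = 21866.)
Determinant 4·10929 − 165² = 16491.
m = (332·10929 − 165·21866)/16491 = 6846/5497; b = (4·21866 − 165·332)/16491 = 32684/16491.
At d = 11: f̂ = (6846/5497)·(1) + (32684/16491)·(121) = 3975302/16491.

f̂ = 241.06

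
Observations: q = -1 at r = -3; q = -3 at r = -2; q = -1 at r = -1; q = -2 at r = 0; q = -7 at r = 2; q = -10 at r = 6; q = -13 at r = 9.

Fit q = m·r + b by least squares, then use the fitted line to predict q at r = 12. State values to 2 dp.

q̂ = -16.17

Forming MᵀM = [[135, 11]; [11, 7]] and Mᵀq = [-181, -37]ᵀ gives MᵀM·[m, b]ᵀ = Mᵀq.
Eliminating b: 7·(row 1) − 11·(row 2) gives 824·m = 7·(-181) − 11·(-37) = -860, so m = -215/206.
Then b = ((-37) − 11·(-215/206))/7 = -751/206.
At r = 12: q̂ = (-215/206)·(12) + (-751/206)·(1) = -3331/206.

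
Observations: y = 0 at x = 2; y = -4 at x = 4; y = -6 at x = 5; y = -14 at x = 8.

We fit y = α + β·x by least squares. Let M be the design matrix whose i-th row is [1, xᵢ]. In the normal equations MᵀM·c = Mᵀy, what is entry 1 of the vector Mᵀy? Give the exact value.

-24

Entry 1 ↔ basis 1, so (Mᵀy)_{1} = Σᵢ yᵢ = (1)·(0) + (1)·(-4) + (1)·(-6) + (1)·(-14) = -24.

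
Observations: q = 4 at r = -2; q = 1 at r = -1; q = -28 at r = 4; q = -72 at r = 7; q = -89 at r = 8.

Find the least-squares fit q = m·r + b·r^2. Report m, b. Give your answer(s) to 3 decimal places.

Setting ∂/∂m … = 0 gives: 134·m + 910·b = -1337;  910·m + 6770·b = -9655.
(Σr·r = 134, Σr·r^2 = 910, Σr^2·r^2 = 6770, Σr·q = -1337, Σr^2·q = -9655.)
det = 134·6770 − 910² = 79080.
m = ((-1337)·6770 − 910·(-9655))/79080 = -2212/659; b = (134·(-9655) − 910·(-1337))/79080 = -1285/1318.

m = -3.357, b = -0.975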